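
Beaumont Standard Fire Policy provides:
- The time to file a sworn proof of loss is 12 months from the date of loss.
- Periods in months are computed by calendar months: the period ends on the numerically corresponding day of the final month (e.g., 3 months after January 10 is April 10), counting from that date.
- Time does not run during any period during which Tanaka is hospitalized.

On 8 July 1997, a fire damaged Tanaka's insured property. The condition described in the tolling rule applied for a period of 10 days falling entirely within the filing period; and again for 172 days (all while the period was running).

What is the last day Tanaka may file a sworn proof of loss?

January 6, 1999

12 months after 8 July 1997 is July 8, 1998.
Tolling adds 10 days: July 8, 1998 + 10 days = July 18, 1998.
Tolling adds 172 days: July 18, 1998 + 172 days = January 6, 1999.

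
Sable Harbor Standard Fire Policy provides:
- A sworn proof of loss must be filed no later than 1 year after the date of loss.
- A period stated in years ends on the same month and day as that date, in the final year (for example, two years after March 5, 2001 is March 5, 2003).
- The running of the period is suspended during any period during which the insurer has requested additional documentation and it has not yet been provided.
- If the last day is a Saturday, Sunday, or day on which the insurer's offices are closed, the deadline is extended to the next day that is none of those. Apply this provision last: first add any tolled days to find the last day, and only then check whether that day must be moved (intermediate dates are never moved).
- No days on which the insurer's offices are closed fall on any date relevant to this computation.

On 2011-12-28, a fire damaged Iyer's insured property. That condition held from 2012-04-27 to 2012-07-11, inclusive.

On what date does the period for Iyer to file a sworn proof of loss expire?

March 14, 2013

1 year after 2011-12-28 is December 28, 2012.
From April 27, 2012 through July 11, 2012 inclusive is 76 days; tolling adds 76 days: December 28, 2012 + 76 days = March 14, 2013.
March 14, 2013 is a Thursday and not a day on which the insurer's offices are closed, so no extension applies.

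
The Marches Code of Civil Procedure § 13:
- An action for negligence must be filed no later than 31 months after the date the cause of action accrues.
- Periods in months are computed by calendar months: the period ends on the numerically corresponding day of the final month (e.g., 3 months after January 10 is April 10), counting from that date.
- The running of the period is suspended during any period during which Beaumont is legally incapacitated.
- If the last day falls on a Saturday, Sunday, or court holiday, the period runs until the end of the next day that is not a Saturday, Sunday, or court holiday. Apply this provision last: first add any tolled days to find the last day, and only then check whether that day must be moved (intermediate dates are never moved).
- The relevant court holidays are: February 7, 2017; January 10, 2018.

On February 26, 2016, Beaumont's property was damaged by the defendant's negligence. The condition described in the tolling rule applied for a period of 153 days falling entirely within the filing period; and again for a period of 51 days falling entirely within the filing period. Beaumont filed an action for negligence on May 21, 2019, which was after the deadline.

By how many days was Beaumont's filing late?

33 days

31 months after February 26, 2016 is September 26, 2018.
Tolling adds 153 days: September 26, 2018 + 153 days = February 26, 2019.
Tolling adds 51 days: February 26, 2019 + 51 days = April 18, 2019.
April 18, 2019 is a Thursday and not a court holiday, so no extension applies.
The deadline is April 18, 2019; from April 18, 2019 to May 21, 2019 is 33 days.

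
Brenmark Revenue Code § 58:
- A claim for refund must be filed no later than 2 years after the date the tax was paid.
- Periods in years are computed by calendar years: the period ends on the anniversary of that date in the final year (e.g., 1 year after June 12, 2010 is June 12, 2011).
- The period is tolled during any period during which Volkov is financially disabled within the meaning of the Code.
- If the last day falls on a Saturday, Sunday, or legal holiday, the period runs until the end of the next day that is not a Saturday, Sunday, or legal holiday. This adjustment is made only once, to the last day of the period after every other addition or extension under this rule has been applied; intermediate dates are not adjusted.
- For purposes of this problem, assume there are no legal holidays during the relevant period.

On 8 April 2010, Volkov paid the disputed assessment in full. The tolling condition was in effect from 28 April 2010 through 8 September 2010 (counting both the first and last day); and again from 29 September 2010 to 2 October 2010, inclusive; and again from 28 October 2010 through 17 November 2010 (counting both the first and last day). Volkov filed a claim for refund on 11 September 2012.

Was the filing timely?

2 years after 8 April 2010 is April 8, 2012.
From April 28, 2010 through September 8, 2010 inclusive is 134 days; tolling adds 134 days: April 8, 2012 + 134 days = August 20, 2012.
From September 29, 2010 through October 2, 2010 inclusive is 4 days; tolling adds 4 days: August 20, 2012 + 4 days = August 24, 2012.
From October 28, 2010 through November 17, 2010 inclusive is 21 days; tolling adds 21 days: August 24, 2012 + 21 days = September 14, 2012.
September 14, 2012 is a Friday and not a legal holiday, so no extension applies.
The deadline is September 14, 2012; the filing on September 11, 2012 is on or before that date.

Yes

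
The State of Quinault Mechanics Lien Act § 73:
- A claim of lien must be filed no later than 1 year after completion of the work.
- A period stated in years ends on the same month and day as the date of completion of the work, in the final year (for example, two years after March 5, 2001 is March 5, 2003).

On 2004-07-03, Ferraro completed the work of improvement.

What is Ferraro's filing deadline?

July 3, 2005

1 year after 2004-07-03 is July 3, 2005.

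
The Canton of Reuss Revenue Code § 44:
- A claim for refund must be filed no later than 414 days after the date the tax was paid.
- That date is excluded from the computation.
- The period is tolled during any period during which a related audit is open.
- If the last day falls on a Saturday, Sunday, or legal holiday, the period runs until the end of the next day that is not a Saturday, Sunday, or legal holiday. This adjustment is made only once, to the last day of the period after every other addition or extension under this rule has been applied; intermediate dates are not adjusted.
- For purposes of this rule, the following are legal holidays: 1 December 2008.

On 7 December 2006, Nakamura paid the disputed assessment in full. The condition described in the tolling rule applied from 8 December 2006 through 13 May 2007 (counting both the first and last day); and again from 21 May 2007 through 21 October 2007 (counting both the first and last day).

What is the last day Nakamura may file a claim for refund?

414 days after 7 December 2006 is January 25, 2008.
From December 8, 2006 through May 13, 2007 inclusive is 157 days; tolling adds 157 days: January 25, 2008 + 157 days = June 30, 2008.
From May 21, 2007 through October 21, 2007 inclusive is 154 days; tolling adds 154 days: June 30, 2008 + 154 days = December 1, 2008.
December 1, 2008 is a listed holiday. The next qualifying day is December 2, 2008.

December 2, 2008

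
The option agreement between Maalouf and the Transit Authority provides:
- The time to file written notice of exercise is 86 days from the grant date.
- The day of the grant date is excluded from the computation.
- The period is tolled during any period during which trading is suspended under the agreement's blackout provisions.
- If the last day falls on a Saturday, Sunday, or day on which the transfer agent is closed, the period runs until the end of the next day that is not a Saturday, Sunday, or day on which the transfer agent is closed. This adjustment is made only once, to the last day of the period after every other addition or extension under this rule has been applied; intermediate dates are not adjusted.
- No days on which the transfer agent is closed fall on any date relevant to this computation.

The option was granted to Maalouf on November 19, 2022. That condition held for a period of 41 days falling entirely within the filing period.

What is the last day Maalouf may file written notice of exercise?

86 days after November 19, 2022 is February 13, 2023.
Tolling adds 41 days: February 13, 2023 + 41 days = March 26, 2023.
March 26, 2023 is Sunday. The next qualifying day is March 27, 2023.

March 27, 2023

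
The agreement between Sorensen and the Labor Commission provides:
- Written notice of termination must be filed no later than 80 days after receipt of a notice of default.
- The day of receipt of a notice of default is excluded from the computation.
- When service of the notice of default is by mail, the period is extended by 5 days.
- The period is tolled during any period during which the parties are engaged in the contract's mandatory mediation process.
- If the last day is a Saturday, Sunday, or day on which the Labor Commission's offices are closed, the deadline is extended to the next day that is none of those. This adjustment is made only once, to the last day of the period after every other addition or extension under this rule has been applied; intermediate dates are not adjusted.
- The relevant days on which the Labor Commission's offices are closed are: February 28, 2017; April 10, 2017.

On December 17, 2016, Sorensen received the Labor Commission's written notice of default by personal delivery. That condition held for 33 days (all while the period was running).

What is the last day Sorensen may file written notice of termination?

80 days after December 17, 2016 is March 7, 2017.
Service was not by mail, so no mail extension applies.
Tolling adds 33 days: March 7, 2017 + 33 days = April 9, 2017.
April 9, 2017 is Sunday; April 10, 2017 is a listed holiday. The next qualifying day is April 11, 2017.

April 11, 2017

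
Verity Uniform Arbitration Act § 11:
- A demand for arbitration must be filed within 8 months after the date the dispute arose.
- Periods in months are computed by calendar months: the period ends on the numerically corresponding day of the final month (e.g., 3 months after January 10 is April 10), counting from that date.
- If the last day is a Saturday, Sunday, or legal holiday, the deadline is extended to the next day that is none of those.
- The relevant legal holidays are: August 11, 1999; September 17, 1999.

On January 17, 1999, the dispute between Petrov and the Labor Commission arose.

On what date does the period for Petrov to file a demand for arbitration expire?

September 20, 1999

8 months after January 17, 1999 is September 17, 1999.
September 17, 1999 is a listed holiday; September 18, 1999 is Saturday; September 19, 1999 is Sunday. The next qualifying day is September 20, 1999.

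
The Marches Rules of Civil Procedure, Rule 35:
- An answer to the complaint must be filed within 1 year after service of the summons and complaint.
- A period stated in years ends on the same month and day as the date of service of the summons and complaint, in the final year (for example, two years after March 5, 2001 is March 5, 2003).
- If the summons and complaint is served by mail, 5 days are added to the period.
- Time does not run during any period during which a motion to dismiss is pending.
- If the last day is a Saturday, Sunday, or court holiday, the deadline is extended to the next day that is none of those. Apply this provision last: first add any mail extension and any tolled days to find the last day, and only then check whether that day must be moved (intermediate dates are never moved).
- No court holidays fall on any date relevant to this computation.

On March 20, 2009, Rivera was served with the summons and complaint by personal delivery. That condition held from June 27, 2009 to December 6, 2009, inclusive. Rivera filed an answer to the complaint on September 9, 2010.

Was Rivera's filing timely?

No

1 year after March 20, 2009 is March 20, 2010.
Service was not by mail, so no mail extension applies.
From June 27, 2009 through December 6, 2009 inclusive is 163 days; tolling adds 163 days: March 20, 2010 + 163 days = August 30, 2010.
August 30, 2010 is a Monday and not a court holiday, so no extension applies.
The deadline is August 30, 2010; the filing on September 9, 2010 is after that date.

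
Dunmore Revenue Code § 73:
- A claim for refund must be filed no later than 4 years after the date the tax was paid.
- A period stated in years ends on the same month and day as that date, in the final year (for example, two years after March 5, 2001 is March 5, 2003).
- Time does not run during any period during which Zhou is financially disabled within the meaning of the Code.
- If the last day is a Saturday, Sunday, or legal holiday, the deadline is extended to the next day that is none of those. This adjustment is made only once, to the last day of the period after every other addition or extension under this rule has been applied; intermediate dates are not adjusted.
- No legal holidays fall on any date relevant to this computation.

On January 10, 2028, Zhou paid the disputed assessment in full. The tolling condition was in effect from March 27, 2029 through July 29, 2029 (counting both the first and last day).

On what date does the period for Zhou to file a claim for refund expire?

May 14, 2032

4 years after January 10, 2028 is January 10, 2032.
From March 27, 2029 through July 29, 2029 inclusive is 125 days; tolling adds 125 days: January 10, 2032 + 125 days = May 14, 2032.
May 14, 2032 is a Friday and not a legal holiday, so no extension applies.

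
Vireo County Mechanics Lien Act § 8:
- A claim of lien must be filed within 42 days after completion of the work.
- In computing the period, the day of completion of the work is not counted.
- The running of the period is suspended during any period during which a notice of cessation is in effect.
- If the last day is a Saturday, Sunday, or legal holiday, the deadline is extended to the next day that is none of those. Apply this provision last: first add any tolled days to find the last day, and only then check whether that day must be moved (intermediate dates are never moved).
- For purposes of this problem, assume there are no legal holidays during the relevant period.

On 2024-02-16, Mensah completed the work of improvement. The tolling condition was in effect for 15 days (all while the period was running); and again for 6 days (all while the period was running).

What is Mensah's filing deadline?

April 19, 2024

42 days after 2024-02-16 is March 29, 2024.
Tolling adds 15 days: March 29, 2024 + 15 days = April 13, 2024.
Tolling adds 6 days: April 13, 2024 + 6 days = April 19, 2024.
April 19, 2024 is a Friday and not a legal holiday, so no extension applies.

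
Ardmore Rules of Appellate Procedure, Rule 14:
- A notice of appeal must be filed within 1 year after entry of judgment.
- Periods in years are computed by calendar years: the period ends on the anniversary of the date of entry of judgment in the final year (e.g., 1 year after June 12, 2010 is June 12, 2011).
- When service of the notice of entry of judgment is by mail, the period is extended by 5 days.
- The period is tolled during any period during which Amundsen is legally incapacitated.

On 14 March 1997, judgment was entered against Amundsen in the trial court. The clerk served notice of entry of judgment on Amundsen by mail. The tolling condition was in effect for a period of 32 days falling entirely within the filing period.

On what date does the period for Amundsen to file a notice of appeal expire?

1 year after 14 March 1997 is March 14, 1998.
Service was by mail, adding 5 days: March 14, 1998 + 5 days = March 19, 1998.
Tolling adds 32 days: March 19, 1998 + 32 days = April 20, 1998.

April 20, 1998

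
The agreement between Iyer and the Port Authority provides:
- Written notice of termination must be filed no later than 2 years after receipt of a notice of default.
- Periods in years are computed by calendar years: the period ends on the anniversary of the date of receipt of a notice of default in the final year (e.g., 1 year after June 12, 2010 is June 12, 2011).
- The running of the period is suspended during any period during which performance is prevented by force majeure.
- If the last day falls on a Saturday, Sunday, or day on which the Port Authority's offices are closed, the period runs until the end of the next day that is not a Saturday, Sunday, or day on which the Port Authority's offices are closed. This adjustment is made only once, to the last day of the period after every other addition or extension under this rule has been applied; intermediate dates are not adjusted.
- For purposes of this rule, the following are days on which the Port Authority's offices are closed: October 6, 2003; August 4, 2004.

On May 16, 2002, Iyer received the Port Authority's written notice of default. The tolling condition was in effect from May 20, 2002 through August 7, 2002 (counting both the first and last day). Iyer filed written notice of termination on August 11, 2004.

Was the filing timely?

No

2 years after May 16, 2002 is May 16, 2004.
From May 20, 2002 through August 7, 2002 inclusive is 80 days; tolling adds 80 days: May 16, 2004 + 80 days = August 4, 2004.
August 4, 2004 is a listed holiday. The next qualifying day is August 5, 2004.
The deadline is August 5, 2004; the filing on August 11, 2004 is after that date.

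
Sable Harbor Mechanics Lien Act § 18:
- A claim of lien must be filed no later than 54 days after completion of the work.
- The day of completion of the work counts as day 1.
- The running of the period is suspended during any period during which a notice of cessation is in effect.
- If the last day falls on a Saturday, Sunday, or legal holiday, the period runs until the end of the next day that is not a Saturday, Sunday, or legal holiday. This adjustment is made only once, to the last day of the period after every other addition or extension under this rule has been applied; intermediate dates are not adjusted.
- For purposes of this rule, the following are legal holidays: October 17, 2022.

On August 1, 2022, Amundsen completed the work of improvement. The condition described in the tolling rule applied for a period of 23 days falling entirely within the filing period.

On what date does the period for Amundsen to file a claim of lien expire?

Counting August 1, 2022 as day 1, day 54 is September 23, 2022.
Tolling adds 23 days: September 23, 2022 + 23 days = October 16, 2022.
October 16, 2022 is Sunday; October 17, 2022 is a listed holiday. The next qualifying day is October 18, 2022.

October 18, 2022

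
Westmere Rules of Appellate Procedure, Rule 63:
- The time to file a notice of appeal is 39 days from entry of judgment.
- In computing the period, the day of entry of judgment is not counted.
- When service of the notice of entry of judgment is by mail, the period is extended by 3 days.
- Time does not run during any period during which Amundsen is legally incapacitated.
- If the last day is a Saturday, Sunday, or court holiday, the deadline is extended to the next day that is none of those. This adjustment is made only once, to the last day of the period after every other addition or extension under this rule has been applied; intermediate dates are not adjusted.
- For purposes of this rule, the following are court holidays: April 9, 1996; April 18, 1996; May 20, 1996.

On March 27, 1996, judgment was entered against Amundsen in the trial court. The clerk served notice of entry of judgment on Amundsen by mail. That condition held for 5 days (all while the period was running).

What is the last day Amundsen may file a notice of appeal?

May 13, 1996

39 days after March 27, 1996 is May 5, 1996.
Service was by mail, adding 3 days: May 5, 1996 + 3 days = May 8, 1996.
Tolling adds 5 days: May 8, 1996 + 5 days = May 13, 1996.
May 13, 1996 is a Monday and not a court holiday, so no extension applies.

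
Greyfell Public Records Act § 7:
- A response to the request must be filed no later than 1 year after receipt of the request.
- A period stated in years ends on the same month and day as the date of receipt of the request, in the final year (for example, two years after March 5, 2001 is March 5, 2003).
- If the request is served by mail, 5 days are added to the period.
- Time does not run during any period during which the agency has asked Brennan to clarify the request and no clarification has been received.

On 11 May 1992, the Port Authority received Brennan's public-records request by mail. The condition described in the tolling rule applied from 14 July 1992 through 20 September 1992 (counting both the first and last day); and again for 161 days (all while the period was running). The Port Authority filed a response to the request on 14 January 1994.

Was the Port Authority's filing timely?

No

1 year after 11 May 1992 is May 11, 1993.
Service was by mail, adding 5 days: May 11, 1993 + 5 days = May 16, 1993.
From July 14, 1992 through September 20, 1992 inclusive is 69 days; tolling adds 69 days: May 16, 1993 + 69 days = July 24, 1993.
Tolling adds 161 days: July 24, 1993 + 161 days = January 1, 1994.
The deadline is January 1, 1994; the filing on January 14, 1994 is after that date.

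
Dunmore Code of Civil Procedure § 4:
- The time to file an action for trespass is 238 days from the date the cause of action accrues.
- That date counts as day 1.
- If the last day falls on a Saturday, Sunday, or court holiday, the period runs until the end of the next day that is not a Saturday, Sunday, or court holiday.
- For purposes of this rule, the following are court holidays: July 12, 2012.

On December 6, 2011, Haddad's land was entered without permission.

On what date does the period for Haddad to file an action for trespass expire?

Counting December 6, 2011 as day 1, day 238 is July 30, 2012.
July 30, 2012 is a Monday and not a court holiday, so no extension applies.

July 30, 2012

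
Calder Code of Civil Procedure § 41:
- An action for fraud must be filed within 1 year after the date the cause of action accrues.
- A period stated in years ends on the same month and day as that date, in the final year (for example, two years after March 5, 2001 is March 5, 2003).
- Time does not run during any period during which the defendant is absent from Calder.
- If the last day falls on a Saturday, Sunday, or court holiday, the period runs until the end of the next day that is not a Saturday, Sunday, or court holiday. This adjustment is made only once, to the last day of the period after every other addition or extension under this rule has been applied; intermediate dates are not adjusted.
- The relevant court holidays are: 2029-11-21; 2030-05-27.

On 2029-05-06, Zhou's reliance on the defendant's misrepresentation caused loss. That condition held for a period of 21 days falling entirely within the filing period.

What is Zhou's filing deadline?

May 28, 2030

1 year after 2029-05-06 is May 6, 2030.
Tolling adds 21 days: May 6, 2030 + 21 days = May 27, 2030.
May 27, 2030 is a listed holiday. The next qualifying day is May 28, 2030.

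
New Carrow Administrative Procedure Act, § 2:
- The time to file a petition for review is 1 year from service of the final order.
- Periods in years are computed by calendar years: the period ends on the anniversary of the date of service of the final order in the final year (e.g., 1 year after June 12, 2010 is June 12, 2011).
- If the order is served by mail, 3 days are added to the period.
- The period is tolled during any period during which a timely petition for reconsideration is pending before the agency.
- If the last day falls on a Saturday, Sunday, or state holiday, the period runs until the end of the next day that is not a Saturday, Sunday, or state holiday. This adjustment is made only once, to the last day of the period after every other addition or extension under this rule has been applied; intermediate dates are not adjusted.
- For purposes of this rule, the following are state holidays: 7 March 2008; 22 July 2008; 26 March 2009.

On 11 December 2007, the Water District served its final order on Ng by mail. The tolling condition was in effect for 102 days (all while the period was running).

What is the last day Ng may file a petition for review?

1 year after 11 December 2007 is December 11, 2008.
Service was by mail, adding 3 days: December 11, 2008 + 3 days = December 14, 2008.
Tolling adds 102 days: December 14, 2008 + 102 days = March 26, 2009.
March 26, 2009 is a listed holiday. The next qualifying day is March 27, 2009.

March 27, 2009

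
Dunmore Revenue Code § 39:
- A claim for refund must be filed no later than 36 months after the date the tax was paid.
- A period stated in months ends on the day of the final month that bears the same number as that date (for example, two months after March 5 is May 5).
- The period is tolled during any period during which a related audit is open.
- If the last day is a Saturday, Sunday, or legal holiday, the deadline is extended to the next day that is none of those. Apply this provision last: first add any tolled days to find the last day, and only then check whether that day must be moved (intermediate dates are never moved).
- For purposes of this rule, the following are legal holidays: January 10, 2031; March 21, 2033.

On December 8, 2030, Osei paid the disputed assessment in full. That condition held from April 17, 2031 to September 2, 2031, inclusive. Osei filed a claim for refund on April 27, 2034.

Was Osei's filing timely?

No

36 months after December 8, 2030 is December 8, 2033.
From April 17, 2031 through September 2, 2031 inclusive is 139 days; tolling adds 139 days: December 8, 2033 + 139 days = April 26, 2034.
April 26, 2034 is a Wednesday and not a legal holiday, so no extension applies.
The deadline is April 26, 2034; the filing on April 27, 2034 is after that date.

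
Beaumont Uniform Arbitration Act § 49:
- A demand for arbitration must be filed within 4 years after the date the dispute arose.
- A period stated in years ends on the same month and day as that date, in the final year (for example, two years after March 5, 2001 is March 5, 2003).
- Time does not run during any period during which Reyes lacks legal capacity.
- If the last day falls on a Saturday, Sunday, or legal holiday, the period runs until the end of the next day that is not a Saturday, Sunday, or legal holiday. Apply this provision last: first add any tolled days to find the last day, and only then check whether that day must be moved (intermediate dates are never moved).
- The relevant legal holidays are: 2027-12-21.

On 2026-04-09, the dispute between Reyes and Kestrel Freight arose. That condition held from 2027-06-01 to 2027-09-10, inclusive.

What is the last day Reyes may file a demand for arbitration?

4 years after 2026-04-09 is April 9, 2030.
From June 1, 2027 through September 10, 2027 inclusive is 102 days; tolling adds 102 days: April 9, 2030 + 102 days = July 20, 2030.
July 20, 2030 is Saturday; July 21, 2030 is Sunday. The next qualifying day is July 22, 2030.

July 22, 2030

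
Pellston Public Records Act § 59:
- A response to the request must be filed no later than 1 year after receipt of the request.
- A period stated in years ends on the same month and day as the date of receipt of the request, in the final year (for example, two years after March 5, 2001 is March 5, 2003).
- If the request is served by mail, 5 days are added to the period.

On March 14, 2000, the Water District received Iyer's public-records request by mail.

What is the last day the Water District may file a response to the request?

March 19, 2001

1 year after March 14, 2000 is March 14, 2001.
Service was by mail, adding 5 days: March 14, 2001 + 5 days = March 19, 2001.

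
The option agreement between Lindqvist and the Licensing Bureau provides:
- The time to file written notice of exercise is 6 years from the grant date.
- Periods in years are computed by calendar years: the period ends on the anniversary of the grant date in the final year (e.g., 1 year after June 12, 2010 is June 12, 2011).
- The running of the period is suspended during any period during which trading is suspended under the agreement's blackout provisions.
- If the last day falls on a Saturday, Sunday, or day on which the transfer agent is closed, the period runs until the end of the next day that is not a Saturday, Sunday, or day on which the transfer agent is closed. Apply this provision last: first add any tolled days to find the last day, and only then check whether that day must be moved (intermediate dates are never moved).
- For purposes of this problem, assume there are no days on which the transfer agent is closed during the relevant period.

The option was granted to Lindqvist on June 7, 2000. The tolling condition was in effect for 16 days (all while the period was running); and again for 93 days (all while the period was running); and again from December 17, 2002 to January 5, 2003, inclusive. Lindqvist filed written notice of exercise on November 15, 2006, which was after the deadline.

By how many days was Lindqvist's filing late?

30 days

6 years after June 7, 2000 is June 7, 2006.
Tolling adds 16 days: June 7, 2006 + 16 days = June 23, 2006.
Tolling adds 93 days: June 23, 2006 + 93 days = September 24, 2006.
From December 17, 2002 through January 5, 2003 inclusive is 20 days; tolling adds 20 days: September 24, 2006 + 20 days = October 14, 2006.
October 14, 2006 is Saturday; October 15, 2006 is Sunday. The next qualifying day is October 16, 2006.
The deadline is October 16, 2006; from October 16, 2006 to November 15, 2006 is 30 days.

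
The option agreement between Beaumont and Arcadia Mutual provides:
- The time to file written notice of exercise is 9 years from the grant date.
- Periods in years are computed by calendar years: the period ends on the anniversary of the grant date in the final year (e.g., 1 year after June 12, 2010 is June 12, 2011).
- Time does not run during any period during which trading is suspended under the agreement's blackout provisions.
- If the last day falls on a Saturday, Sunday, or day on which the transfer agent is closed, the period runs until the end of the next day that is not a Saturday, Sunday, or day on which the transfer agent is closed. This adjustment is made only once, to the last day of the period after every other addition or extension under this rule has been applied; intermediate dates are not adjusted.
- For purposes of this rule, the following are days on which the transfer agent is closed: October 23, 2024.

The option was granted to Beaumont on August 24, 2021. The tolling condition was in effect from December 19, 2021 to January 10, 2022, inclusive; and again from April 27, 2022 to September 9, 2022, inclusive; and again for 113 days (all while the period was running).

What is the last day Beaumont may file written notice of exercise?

May 23, 2031

9 years after August 24, 2021 is August 24, 2030.
From December 19, 2021 through January 10, 2022 inclusive is 23 days; tolling adds 23 days: August 24, 2030 + 23 days = September 16, 2030.
From April 27, 2022 through September 9, 2022 inclusive is 136 days; tolling adds 136 days: September 16, 2030 + 136 days = January 30, 2031.
Tolling adds 113 days: January 30, 2031 + 113 days = May 23, 2031.
May 23, 2031 is a Friday and not a day on which the transfer agent is closed, so no extension applies.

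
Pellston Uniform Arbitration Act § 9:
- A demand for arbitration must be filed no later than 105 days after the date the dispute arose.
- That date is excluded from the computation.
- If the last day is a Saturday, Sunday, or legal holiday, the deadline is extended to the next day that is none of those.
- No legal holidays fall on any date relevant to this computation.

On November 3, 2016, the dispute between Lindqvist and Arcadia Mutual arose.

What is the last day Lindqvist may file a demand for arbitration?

February 16, 2017

105 days after November 3, 2016 is February 16, 2017.
February 16, 2017 is a Thursday and not a legal holiday, so no extension applies.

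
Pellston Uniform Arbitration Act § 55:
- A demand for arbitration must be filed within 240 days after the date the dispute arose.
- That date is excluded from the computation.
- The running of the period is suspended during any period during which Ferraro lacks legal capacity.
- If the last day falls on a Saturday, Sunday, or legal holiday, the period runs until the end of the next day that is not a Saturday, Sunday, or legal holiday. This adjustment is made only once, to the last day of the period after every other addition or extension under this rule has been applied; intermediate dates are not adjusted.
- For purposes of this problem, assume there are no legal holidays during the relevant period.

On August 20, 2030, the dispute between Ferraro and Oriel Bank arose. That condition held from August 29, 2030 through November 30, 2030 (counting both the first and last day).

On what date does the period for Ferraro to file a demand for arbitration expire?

July 21, 2031

240 days after August 20, 2030 is April 17, 2031.
From August 29, 2030 through November 30, 2030 inclusive is 94 days; tolling adds 94 days: April 17, 2031 + 94 days = July 20, 2031.
July 20, 2031 is Sunday. The next qualifying day is July 21, 2031.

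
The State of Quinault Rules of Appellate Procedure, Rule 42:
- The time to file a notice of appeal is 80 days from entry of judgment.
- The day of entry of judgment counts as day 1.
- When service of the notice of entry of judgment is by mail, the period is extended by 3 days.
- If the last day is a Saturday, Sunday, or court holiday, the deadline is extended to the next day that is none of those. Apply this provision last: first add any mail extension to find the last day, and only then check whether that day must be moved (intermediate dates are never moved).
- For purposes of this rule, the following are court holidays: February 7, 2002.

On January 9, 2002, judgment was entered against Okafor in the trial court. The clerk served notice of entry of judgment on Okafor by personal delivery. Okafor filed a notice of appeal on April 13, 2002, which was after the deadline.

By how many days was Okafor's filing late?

Counting January 9, 2002 as day 1, day 80 is March 29, 2002.
Service was not by mail, so no mail extension applies.
March 29, 2002 is a Friday and not a court holiday, so no extension applies.
The deadline is March 29, 2002; from March 29, 2002 to April 13, 2002 is 15 days.

15 days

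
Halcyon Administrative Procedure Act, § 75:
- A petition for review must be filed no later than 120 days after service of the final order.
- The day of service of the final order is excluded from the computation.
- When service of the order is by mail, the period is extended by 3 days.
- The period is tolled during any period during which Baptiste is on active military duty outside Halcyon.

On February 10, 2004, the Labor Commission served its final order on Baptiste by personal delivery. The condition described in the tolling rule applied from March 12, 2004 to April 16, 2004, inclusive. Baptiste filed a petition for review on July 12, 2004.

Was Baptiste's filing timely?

Yes

120 days after February 10, 2004 is June 9, 2004.
Service was not by mail, so no mail extension applies.
From March 12, 2004 through April 16, 2004 inclusive is 36 days; tolling adds 36 days: June 9, 2004 + 36 days = July 15, 2004.
The deadline is July 15, 2004; the filing on July 12, 2004 is on or before that date.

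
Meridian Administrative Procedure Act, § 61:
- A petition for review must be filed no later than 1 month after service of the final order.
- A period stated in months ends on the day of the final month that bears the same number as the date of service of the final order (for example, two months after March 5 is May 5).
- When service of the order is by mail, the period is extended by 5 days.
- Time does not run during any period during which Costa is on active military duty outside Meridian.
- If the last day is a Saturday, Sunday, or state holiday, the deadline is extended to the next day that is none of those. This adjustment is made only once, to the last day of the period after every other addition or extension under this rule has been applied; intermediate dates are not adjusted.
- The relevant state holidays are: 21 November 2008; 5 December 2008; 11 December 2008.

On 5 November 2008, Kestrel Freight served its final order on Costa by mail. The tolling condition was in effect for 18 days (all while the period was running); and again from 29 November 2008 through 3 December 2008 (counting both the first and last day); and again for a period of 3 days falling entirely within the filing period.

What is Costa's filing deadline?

January 5, 2009

1 month after 5 November 2008 is December 5, 2008.
Service was by mail, adding 5 days: December 5, 2008 + 5 days = December 10, 2008.
Tolling adds 18 days: December 10, 2008 + 18 days = December 28, 2008.
From November 29, 2008 through December 3, 2008 inclusive is 5 days; tolling adds 5 days: December 28, 2008 + 5 days = January 2, 2009.
Tolling adds 3 days: January 2, 2009 + 3 days = January 5, 2009.
January 5, 2009 is a Monday and not a state holiday, so no extension applies.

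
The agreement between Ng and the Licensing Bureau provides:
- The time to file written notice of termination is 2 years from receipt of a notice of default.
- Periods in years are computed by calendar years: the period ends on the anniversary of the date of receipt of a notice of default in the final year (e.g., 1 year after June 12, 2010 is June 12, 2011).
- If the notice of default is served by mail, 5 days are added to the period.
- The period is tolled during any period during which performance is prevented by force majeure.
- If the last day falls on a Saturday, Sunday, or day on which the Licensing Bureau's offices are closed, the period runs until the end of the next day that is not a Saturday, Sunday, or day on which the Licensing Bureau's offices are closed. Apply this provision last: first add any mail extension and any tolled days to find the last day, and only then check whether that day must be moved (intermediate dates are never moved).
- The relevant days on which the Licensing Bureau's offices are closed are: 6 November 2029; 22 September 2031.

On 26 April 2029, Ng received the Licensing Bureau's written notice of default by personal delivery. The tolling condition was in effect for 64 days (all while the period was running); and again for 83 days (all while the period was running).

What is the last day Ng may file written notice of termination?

2 years after 26 April 2029 is April 26, 2031.
Service was not by mail, so no mail extension applies.
Tolling adds 64 days: April 26, 2031 + 64 days = June 29, 2031.
Tolling adds 83 days: June 29, 2031 + 83 days = September 20, 2031.
September 20, 2031 is Saturday; September 21, 2031 is Sunday; September 22, 2031 is a listed holiday. The next qualifying day is September 23, 2031.

September 23, 2031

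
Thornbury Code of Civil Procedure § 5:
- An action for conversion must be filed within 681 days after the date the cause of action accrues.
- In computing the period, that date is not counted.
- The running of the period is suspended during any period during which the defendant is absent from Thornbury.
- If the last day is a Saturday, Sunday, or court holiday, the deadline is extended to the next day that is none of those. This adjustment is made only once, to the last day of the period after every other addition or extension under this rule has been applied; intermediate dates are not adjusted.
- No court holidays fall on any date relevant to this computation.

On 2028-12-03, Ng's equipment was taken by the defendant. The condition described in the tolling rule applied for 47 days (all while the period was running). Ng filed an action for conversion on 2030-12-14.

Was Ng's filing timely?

No

681 days after 2028-12-03 is October 15, 2030.
Tolling adds 47 days: October 15, 2030 + 47 days = December 1, 2030.
December 1, 2030 is Sunday. The next qualifying day is December 2, 2030.
The deadline is December 2, 2030; the filing on December 14, 2030 is after that date.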